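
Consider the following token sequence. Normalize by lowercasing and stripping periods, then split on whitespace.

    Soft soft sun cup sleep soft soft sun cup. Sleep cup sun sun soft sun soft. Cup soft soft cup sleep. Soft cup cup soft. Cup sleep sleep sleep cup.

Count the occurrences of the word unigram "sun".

5

Scanning the 30 tokens for "sun":
  position 3: sun
  position 8: sun
  position 12: sun
  position 13: sun
  position 15: sun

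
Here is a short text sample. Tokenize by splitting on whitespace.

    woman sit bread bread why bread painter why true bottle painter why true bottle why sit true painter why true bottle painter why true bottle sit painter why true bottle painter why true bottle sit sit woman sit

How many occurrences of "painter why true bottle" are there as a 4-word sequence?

Scanning the 35 overlapping 4-gram windows for "painter why true bottle":
  position 7–10: painter why true bottle
  position 11–14: painter why true bottle
  position 18–21: painter why true bottle
  position 22–25: painter why true bottle
  position 27–30: painter why true bottle
  position 31–34: painter why true bottle

6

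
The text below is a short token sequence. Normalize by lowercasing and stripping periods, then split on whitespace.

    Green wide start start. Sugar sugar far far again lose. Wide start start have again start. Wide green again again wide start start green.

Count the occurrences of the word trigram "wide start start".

3

Scanning the 22 overlapping trigram windows for "wide start start":
  position 2–4: wide start start
  position 11–13: wide start start
  position 21–23: wide start start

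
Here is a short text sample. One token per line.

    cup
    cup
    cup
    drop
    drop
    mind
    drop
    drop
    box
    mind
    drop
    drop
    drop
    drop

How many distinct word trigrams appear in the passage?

10

14 tokens → 12 trigram windows in total.
Repeated trigrams (each contributes count−1 duplicates):
  drop drop drop: 2
  mind drop drop: 2
2 duplicate windows → 12 − 2 = 10 distinct.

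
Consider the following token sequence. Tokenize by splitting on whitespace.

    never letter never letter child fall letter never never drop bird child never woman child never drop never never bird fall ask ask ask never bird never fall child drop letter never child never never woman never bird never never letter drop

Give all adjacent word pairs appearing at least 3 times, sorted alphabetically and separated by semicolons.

child never; letter never; never bird; never letter; never never

Bigram counts meeting the condition (at least 3 times):
  child never: 3
  letter never: 3
  never bird: 3
  never letter: 3
  never never: 4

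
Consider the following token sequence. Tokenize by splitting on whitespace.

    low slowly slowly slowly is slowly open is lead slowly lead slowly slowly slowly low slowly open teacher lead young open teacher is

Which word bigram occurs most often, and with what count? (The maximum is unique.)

"slowly slowly", 4 times

Bigram frequencies (highest first):
  slowly slowly: 4
  low slowly: 2
  slowly open: 2
  lead slowly: 2
  open teacher: 2
  slowly is: 1
  … (9 more, each ≤ 1)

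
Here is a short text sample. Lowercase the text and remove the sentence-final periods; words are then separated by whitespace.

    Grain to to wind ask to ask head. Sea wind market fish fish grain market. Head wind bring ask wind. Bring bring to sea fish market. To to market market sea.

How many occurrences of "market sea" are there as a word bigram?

1

Scanning the 30 overlapping bigram windows for "market sea":
  position 30–31: market sea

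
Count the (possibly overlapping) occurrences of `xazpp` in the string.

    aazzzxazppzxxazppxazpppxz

Sliding a length-5 window over the 25 characters (21 positions):
  position 6–10: xazpp
  position 13–17: xazpp
  position 18–22: xazpp

3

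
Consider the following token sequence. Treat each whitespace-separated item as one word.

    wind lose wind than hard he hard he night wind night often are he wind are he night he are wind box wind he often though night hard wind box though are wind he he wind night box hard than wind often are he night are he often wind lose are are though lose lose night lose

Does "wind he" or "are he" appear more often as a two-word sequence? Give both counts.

"are he" (4 vs 2)

"wind he": 2 occurrences
"are he": 4 occurrences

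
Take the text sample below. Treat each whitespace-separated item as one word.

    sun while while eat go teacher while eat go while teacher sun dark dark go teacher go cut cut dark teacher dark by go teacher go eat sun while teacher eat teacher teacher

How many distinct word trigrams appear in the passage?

33 tokens → 31 trigram windows in total.
Repeated trigrams (each contributes count−1 duplicates):
  go teacher go: 2
  while eat go: 2
2 duplicate windows → 31 − 2 = 29 distinct.

29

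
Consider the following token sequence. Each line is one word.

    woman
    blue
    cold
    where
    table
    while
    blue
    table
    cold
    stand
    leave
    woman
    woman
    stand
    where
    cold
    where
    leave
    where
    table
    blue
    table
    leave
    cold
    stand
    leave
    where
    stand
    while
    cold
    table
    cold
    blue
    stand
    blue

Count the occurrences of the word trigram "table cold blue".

Scanning the 33 overlapping trigram windows for "table cold blue":
  position 31–33: table cold blue

1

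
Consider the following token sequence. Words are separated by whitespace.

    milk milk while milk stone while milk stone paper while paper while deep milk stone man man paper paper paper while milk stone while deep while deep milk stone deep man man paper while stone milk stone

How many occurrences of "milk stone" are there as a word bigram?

Scanning the 36 overlapping bigram windows for "milk stone":
  position 4–5: milk stone
  position 7–8: milk stone
  position 14–15: milk stone
  position 22–23: milk stone
  position 28–29: milk stone
  position 36–37: milk stone

6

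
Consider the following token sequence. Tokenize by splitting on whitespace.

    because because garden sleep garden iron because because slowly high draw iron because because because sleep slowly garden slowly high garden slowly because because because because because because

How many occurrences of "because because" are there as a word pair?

9

Scanning the 27 overlapping bigram windows for "because because":
  position 1–2: because because
  position 7–8: because because
  position 13–14: because because
  position 14–15: because because
  position 23–24: because because
  position 24–25: because because
  position 25–26: because because
  position 26–27: because because
  position 27–28: because because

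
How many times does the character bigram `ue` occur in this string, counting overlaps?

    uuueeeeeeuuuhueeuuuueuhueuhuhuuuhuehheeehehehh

Sliding a length-2 window over the 46 characters (45 positions):
  position 3–4: ue
  position 14–15: ue
  position 20–21: ue
  position 24–25: ue
  position 34–35: ue

5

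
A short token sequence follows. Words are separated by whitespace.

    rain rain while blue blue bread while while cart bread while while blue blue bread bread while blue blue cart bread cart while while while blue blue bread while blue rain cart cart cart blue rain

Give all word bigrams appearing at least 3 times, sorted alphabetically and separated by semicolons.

blue blue; blue bread; bread while; while blue; while while

Bigram counts meeting the condition (at least 3 times):
  blue blue: 4
  blue bread: 3
  bread while: 4
  while blue: 5
  while while: 4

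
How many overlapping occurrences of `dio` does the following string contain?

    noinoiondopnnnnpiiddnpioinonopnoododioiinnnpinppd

Sliding a length-3 window over the 49 characters (47 positions):
  position 36–38: dio

1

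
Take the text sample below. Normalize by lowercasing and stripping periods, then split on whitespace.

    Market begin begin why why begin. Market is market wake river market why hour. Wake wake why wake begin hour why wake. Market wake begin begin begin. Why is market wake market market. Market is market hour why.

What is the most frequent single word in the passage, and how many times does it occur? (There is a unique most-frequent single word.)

"market", 10 times

Unigram frequencies (highest first):
  market: 10
  begin: 7
  why: 7
  wake: 7
  is: 3
  hour: 3
  … (1 more, each ≤ 1)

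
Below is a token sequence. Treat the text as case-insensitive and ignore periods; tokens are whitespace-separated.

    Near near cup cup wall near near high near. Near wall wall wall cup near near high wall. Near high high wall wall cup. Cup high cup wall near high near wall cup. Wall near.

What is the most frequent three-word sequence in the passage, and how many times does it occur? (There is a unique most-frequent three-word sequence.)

"cup wall near", 3 times

Trigram frequencies (highest first):
  cup wall near: 3
  near near high: 2
  near high near: 2
  wall wall cup: 2
  wall near high: 2
  near near cup: 1
  … (21 more, each ≤ 1)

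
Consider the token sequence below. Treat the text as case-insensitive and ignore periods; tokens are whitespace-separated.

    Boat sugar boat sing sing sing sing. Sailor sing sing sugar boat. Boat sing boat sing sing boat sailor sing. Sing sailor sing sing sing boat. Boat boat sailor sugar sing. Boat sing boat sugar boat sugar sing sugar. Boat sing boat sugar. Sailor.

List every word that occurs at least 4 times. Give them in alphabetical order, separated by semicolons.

boat; sailor; sing; sugar

Unigram counts meeting the condition (at least 4 times):
  boat: 14
  sailor: 5
  sing: 18
  sugar: 7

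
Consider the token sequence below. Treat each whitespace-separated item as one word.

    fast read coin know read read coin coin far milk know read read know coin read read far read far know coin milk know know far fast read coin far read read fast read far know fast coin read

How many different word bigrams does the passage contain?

22

39 tokens → 38 bigram windows in total.
Repeated bigrams (each contributes count−1 duplicates):
  read read: 4
  fast read: 3
  read coin: 3
  read far: 3
  coin far: 2
  coin read: 2
  far know: 2
  far read: 2
  … (3 more repeated)
16 duplicate windows → 38 − 16 = 22 distinct.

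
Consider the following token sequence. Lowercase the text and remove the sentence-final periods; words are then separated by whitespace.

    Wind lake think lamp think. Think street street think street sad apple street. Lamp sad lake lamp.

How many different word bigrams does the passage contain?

15

17 tokens → 16 bigram windows in total.
Repeated bigrams (each contributes count−1 duplicates):
  think street: 2
1 duplicate windows → 16 − 1 = 15 distinct.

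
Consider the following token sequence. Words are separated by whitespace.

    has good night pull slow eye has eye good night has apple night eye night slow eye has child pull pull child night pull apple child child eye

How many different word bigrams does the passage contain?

28 tokens → 27 bigram windows in total.
Repeated bigrams (each contributes count−1 duplicates):
  eye has: 2
  good night: 2
  night pull: 2
  slow eye: 2
4 duplicate windows → 27 − 4 = 23 distinct.

23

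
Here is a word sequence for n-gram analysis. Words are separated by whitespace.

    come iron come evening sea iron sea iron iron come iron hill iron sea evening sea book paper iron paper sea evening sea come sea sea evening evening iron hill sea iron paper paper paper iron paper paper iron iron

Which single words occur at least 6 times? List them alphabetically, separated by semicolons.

Unigram counts meeting the condition (at least 6 times):
  iron: 12
  paper: 7
  sea: 9

iron; paper; sea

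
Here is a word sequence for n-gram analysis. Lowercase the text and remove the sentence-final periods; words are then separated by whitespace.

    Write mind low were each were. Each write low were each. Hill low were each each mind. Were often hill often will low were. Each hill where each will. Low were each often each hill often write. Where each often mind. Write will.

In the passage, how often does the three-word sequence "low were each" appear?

Scanning the 41 overlapping trigram windows for "low were each":
  position 3–5: low were each
  position 9–11: low were each
  position 13–15: low were each
  position 23–25: low were each
  position 30–32: low were each

5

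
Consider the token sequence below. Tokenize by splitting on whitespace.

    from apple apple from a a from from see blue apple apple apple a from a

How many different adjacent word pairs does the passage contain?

16 tokens → 15 bigram windows in total.
Repeated bigrams (each contributes count−1 duplicates):
  apple apple: 3
  a from: 2
  from a: 2
4 duplicate windows → 15 − 4 = 11 distinct.

11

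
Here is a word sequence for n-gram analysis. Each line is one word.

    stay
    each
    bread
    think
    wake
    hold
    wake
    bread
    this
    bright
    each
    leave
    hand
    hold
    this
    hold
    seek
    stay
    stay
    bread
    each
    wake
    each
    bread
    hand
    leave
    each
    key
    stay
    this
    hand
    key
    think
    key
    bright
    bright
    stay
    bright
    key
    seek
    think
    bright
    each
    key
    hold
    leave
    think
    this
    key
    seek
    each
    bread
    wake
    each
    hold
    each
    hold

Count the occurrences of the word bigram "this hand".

Scanning the 56 overlapping bigram windows for "this hand":
  position 30–31: this hand

1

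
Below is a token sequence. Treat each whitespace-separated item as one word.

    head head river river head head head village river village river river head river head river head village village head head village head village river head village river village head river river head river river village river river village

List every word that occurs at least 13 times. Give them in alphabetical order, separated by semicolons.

head; river

Unigram counts meeting the condition (at least 13 times):
  head: 14
  river: 15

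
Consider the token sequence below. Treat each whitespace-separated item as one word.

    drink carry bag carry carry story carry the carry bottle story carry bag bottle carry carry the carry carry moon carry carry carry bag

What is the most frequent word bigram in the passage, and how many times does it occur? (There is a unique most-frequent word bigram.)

"carry carry", 5 times

Bigram frequencies (highest first):
  carry carry: 5
  carry bag: 3
  story carry: 2
  carry the: 2
  the carry: 2
  drink carry: 1
  … (8 more, each ≤ 1)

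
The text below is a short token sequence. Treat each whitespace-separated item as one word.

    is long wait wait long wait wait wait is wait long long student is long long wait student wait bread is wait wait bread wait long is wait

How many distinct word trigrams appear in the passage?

25

28 tokens → 26 trigram windows in total.
Repeated trigrams (each contributes count−1 duplicates):
  long wait wait: 2
1 duplicate windows → 26 − 1 = 25 distinct.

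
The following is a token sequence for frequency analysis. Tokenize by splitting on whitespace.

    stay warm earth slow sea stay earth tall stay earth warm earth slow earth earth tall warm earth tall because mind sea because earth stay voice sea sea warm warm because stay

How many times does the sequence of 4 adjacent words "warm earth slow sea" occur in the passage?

1

Scanning the 29 overlapping 4-gram windows for "warm earth slow sea":
  position 2–5: warm earth slow sea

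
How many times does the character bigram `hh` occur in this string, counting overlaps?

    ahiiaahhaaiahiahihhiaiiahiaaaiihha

3

Sliding a length-2 window over the 34 characters (33 positions):
  position 7–8: hh
  position 18–19: hh
  position 32–33: hh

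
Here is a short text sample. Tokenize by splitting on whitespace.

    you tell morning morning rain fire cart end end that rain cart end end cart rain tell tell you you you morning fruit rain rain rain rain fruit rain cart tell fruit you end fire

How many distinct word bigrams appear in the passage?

27

35 tokens → 34 bigram windows in total.
Repeated bigrams (each contributes count−1 duplicates):
  rain rain: 3
  cart end: 2
  end end: 2
  fruit rain: 2
  rain cart: 2
  you you: 2
7 duplicate windows → 34 − 7 = 27 distinct.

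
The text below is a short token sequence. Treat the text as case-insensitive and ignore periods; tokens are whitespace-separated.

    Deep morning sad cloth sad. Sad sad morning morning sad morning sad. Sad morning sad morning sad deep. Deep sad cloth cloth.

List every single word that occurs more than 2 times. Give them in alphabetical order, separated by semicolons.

cloth; deep; morning; sad

Unigram counts meeting the condition (more than 2 times):
  cloth: 3
  deep: 3
  morning: 6
  sad: 10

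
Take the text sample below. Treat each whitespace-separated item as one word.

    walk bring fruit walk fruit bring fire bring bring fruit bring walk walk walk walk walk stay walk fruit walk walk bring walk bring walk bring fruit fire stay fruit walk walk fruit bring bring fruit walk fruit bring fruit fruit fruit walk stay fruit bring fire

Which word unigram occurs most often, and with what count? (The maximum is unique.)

"walk", 16 times

Unigram frequencies (highest first):
  walk: 16
  fruit: 13
  bring: 12
  fire: 3
  stay: 3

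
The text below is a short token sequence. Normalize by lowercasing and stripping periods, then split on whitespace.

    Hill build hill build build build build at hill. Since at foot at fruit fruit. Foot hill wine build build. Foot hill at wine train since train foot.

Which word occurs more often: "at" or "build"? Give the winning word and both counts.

"at": 4 occurrences
"build": 7 occurrences

"build" (7 vs 4)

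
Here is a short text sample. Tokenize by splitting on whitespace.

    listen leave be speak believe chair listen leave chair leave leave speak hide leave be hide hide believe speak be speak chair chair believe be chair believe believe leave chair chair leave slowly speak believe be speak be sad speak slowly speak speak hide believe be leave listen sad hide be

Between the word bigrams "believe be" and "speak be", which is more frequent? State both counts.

"believe be" (3 vs 2)

"believe be": 3 occurrences
"speak be": 2 occurrences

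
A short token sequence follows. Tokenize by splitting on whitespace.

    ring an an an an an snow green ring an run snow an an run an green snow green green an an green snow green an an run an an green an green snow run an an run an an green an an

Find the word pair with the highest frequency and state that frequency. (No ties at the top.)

"an an", 11 times

Bigram frequencies (highest first):
  an an: 11
  an green: 5
  an run: 4
  run an: 4
  green an: 4
  snow green: 3
  … (8 more, each ≤ 3)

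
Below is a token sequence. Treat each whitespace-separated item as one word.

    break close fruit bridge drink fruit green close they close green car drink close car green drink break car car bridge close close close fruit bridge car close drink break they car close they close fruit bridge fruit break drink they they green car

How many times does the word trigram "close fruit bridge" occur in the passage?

Scanning the 42 overlapping trigram windows for "close fruit bridge":
  position 2–4: close fruit bridge
  position 24–26: close fruit bridge
  position 35–37: close fruit bridge

3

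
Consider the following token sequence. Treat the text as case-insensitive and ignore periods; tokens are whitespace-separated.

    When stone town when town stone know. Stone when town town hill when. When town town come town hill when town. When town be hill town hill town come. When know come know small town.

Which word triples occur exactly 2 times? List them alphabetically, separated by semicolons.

town hill when; town when town; when town town

Trigram counts meeting the condition (exactly 2 times):
  town hill when: 2
  town when town: 2
  when town town: 2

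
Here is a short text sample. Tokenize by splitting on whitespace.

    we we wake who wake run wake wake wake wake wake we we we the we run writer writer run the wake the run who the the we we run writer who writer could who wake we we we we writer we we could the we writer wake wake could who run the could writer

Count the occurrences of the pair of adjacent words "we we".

8

Scanning the 54 overlapping bigram windows for "we we":
  position 1–2: we we
  position 12–13: we we
  position 13–14: we we
  position 28–29: we we
  position 37–38: we we
  position 38–39: we we
  position 39–40: we we
  position 42–43: we we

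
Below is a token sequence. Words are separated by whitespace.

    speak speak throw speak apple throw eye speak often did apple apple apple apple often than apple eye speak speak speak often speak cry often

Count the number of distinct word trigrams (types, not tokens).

22

25 tokens → 23 trigram windows in total.
Repeated trigrams (each contributes count−1 duplicates):
  apple apple apple: 2
1 duplicate windows → 23 − 1 = 22 distinct.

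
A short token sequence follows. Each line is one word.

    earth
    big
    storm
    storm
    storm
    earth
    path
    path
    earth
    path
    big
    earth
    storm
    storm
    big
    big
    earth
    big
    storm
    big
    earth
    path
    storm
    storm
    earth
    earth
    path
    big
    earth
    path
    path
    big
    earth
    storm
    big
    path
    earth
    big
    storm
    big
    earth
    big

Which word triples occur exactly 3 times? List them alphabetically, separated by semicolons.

Trigram counts meeting the condition (exactly 3 times):
  earth big storm: 3
  path big earth: 3

earth big storm; path big earth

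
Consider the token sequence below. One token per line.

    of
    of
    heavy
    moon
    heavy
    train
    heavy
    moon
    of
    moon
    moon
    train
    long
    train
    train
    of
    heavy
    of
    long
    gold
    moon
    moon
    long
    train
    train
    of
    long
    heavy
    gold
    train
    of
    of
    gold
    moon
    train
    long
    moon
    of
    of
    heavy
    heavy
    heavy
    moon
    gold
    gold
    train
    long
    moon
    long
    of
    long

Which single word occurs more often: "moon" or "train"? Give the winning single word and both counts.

"moon" (10 vs 9)

"moon": 10 occurrences
"train": 9 occurrences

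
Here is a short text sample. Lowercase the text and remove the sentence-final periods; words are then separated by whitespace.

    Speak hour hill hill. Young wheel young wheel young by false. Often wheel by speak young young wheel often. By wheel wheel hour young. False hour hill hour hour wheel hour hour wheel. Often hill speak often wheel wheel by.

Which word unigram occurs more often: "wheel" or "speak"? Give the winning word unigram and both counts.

"wheel": 10 occurrences
"speak": 3 occurrences

"wheel" (10 vs 3)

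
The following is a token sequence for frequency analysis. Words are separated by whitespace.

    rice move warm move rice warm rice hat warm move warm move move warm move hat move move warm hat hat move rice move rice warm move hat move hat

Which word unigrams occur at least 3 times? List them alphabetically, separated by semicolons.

Unigram counts meeting the condition (at least 3 times):
  hat: 6
  move: 12
  rice: 5
  warm: 7

hat; move; rice; warm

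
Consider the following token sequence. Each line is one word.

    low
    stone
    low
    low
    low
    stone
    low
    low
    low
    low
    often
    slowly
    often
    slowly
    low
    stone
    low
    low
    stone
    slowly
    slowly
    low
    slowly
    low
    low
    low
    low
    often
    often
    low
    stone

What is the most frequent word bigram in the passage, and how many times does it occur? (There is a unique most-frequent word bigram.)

"low low", 9 times

Bigram frequencies (highest first):
  low low: 9
  low stone: 5
  stone low: 3
  slowly low: 3
  low often: 2
  often slowly: 2
  … (6 more, each ≤ 1)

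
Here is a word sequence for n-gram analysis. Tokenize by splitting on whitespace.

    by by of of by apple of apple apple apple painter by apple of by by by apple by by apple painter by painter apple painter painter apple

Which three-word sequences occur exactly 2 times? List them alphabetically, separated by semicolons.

apple painter by; by apple of; by by apple

Trigram counts meeting the condition (exactly 2 times):
  apple painter by: 2
  by apple of: 2
  by by apple: 2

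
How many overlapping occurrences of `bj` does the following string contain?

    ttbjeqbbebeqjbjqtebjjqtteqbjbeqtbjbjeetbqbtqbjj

7

Sliding a length-2 window over the 47 characters (46 positions):
  position 3–4: bj
  position 14–15: bj
  position 19–20: bj
  position 27–28: bj
  position 33–34: bj
  position 35–36: bj
  position 45–46: bj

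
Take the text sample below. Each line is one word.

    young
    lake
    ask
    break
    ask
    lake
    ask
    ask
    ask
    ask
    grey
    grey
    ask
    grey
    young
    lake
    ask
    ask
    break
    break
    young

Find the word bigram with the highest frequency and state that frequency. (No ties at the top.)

"ask ask", 4 times

Bigram frequencies (highest first):
  ask ask: 4
  lake ask: 3
  young lake: 2
  ask break: 2
  ask grey: 2
  break ask: 1
  … (6 more, each ≤ 1)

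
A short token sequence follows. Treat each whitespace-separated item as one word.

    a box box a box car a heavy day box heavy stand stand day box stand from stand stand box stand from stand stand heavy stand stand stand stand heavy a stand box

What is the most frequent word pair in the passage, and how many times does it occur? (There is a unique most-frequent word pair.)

"stand stand", 6 times

Bigram frequencies (highest first):
  stand stand: 6
  a box: 2
  day box: 2
  heavy stand: 2
  box stand: 2
  stand from: 2
  … (13 more, each ≤ 2)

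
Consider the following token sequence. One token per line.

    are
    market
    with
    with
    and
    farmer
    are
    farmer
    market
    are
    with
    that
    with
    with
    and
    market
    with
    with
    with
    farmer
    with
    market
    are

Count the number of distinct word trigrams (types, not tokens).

23 tokens → 21 trigram windows in total.
Repeated trigrams (each contributes count−1 duplicates):
  market with with: 2
  with with and: 2
2 duplicate windows → 21 − 2 = 19 distinct.

19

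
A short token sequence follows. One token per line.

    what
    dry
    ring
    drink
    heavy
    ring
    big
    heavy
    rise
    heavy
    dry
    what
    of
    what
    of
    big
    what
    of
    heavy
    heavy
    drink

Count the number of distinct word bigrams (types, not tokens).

21 tokens → 20 bigram windows in total.
Repeated bigrams (each contributes count−1 duplicates):
  what of: 3
2 duplicate windows → 20 − 2 = 18 distinct.

18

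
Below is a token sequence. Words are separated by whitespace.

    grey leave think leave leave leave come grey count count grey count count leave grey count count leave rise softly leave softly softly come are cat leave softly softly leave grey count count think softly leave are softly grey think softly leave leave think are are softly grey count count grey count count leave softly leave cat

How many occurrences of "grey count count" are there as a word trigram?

6

Scanning the 55 overlapping trigram windows for "grey count count":
  position 8–10: grey count count
  position 11–13: grey count count
  position 15–17: grey count count
  position 31–33: grey count count
  position 48–50: grey count count
  position 51–53: grey count count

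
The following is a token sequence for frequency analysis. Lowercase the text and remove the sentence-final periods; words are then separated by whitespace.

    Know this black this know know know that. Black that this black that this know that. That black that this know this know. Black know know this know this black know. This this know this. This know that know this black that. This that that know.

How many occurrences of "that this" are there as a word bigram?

4

Scanning the 45 overlapping bigram windows for "that this":
  position 10–11: that this
  position 13–14: that this
  position 19–20: that this
  position 42–43: that this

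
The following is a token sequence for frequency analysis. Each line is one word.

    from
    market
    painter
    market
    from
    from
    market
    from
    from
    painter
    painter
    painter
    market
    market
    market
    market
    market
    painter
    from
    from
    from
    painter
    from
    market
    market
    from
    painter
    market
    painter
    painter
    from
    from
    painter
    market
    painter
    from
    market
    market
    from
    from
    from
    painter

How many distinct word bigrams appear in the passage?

9

42 tokens → 41 bigram windows in total.
Repeated bigrams (each contributes count−1 duplicates):
  from from: 7
  market market: 6
  from painter: 5
  from market: 4
  market from: 4
  market painter: 4
  painter from: 4
  painter market: 4
  … (1 more repeated)
32 duplicate windows → 41 − 32 = 9 distinct.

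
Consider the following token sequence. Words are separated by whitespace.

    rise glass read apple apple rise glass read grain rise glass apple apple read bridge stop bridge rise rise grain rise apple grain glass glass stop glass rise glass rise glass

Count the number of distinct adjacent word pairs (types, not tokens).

22

31 tokens → 30 bigram windows in total.
Repeated bigrams (each contributes count−1 duplicates):
  rise glass: 5
  apple apple: 2
  glass read: 2
  glass rise: 2
  grain rise: 2
8 duplicate windows → 30 − 8 = 22 distinct.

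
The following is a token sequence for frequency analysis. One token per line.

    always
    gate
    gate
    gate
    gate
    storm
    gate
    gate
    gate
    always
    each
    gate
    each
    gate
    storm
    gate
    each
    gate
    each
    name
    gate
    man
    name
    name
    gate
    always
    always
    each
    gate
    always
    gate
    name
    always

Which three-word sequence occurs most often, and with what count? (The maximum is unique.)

Trigram frequencies (highest first):
  gate gate gate: 3
  gate storm gate: 2
  always each gate: 2
  each gate each: 2
  gate each gate: 2
  always gate gate: 1
  … (19 more, each ≤ 1)

"gate gate gate", 3 times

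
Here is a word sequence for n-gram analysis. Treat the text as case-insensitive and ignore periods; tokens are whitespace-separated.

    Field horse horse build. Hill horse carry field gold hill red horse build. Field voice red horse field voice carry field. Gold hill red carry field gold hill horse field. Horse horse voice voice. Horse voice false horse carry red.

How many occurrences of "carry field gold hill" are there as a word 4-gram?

3

Scanning the 37 overlapping 4-gram windows for "carry field gold hill":
  position 7–10: carry field gold hill
  position 20–23: carry field gold hill
  position 25–28: carry field gold hill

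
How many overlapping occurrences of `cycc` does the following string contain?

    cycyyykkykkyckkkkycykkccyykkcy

0

Sliding a length-4 window over the 30 characters (27 positions):
  (no match at any position)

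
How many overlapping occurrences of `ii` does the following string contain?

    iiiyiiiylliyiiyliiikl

Sliding a length-2 window over the 21 characters (20 positions):
  position 1–2: ii
  position 2–3: ii
  position 5–6: ii
  position 6–7: ii
  position 13–14: ii
  position 17–18: ii
  position 18–19: ii

7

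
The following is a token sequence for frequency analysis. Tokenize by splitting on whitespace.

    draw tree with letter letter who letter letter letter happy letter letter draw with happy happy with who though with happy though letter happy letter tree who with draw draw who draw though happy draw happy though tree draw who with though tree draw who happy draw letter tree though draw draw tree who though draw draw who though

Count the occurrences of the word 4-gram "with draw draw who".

1

Scanning the 56 overlapping 4-gram windows for "with draw draw who":
  position 28–31: with draw draw who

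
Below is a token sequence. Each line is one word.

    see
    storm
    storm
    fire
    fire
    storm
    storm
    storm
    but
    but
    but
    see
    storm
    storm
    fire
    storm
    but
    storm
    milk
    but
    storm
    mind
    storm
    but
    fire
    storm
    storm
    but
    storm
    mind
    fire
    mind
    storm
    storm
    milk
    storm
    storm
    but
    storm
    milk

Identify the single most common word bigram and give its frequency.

Bigram frequencies (highest first):
  storm storm: 7
  storm but: 5
  but storm: 4
  fire storm: 3
  storm milk: 3
  see storm: 2
  … (11 more, each ≤ 2)

"storm storm", 7 times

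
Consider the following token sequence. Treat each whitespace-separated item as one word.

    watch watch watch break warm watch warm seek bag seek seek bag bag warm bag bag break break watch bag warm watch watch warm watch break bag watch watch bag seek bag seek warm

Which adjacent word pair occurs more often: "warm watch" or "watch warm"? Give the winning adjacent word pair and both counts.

"warm watch" (3 vs 2)

"warm watch": 3 occurrences
"watch warm": 2 occurrences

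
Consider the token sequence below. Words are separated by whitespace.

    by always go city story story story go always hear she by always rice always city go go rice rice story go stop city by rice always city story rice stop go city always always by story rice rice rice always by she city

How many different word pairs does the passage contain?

31

44 tokens → 43 bigram windows in total.
Repeated bigrams (each contributes count−1 duplicates):
  rice always: 3
  rice rice: 3
  always by: 2
  always city: 2
  by always: 2
  city story: 2
  go city: 2
  story go: 2
  … (2 more repeated)
12 duplicate windows → 43 − 12 = 31 distinct.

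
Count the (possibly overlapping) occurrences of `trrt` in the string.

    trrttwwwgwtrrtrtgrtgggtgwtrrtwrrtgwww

Sliding a length-4 window over the 37 characters (34 positions):
  position 1–4: trrt
  position 11–14: trrt
  position 26–29: trrt

3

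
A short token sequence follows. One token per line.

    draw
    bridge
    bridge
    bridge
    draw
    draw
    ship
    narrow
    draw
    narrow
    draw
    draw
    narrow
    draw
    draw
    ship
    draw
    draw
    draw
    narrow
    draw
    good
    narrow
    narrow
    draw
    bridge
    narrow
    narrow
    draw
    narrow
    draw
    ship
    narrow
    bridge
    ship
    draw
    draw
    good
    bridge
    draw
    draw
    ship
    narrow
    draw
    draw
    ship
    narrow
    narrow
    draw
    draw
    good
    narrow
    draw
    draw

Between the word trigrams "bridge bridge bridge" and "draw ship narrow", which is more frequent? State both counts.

"draw ship narrow" (4 vs 1)

"bridge bridge bridge": 1 occurrence
"draw ship narrow": 4 occurrences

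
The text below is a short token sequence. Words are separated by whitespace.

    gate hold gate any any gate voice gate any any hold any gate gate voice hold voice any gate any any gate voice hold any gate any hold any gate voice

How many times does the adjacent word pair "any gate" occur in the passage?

Scanning the 30 overlapping bigram windows for "any gate":
  position 5–6: any gate
  position 12–13: any gate
  position 18–19: any gate
  position 21–22: any gate
  position 25–26: any gate
  position 29–30: any gate

6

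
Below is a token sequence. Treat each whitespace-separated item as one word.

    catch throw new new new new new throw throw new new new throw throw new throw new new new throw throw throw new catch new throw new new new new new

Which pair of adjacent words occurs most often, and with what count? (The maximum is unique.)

Bigram frequencies (highest first):
  new new: 12
  throw new: 6
  new throw: 5
  throw throw: 4
  catch throw: 1
  new catch: 1
  … (1 more, each ≤ 1)

"new new", 12 times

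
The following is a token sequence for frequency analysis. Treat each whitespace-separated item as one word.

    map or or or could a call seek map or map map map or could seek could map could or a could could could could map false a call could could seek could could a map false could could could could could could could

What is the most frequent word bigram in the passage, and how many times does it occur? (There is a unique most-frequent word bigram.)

Bigram frequencies (highest first):
  could could: 11
  map or: 3
  or or: 2
  or could: 2
  could a: 2
  a call: 2
  … (16 more, each ≤ 2)

"could could", 11 times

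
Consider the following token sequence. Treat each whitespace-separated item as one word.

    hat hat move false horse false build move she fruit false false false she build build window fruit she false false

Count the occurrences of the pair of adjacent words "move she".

Scanning the 20 overlapping bigram windows for "move she":
  position 8–9: move she

1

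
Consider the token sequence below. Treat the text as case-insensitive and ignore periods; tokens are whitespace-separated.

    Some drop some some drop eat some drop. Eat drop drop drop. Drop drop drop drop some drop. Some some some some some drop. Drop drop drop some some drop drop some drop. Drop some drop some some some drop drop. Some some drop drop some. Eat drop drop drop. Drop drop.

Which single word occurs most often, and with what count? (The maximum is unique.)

Unigram frequencies (highest first):
  drop: 29
  some: 20
  eat: 3

"drop", 29 times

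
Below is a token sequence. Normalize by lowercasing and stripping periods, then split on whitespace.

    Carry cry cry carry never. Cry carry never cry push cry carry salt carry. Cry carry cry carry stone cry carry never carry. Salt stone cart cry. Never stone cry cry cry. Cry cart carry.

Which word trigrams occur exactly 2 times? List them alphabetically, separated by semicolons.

carry cry carry; carry never cry; cry cry cry

Trigram counts meeting the condition (exactly 2 times):
  carry cry carry: 2
  carry never cry: 2
  cry cry cry: 2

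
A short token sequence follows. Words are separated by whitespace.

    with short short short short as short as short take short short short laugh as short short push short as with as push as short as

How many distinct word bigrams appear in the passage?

26 tokens → 25 bigram windows in total.
Repeated bigrams (each contributes count−1 duplicates):
  short short: 6
  as short: 4
  short as: 4
11 duplicate windows → 25 − 11 = 14 distinct.

14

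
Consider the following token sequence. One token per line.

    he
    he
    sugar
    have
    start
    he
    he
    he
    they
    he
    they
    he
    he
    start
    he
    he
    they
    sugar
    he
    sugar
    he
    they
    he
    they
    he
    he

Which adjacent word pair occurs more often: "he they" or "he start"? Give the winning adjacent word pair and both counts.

"he they" (5 vs 1)

"he they": 5 occurrences
"he start": 1 occurrence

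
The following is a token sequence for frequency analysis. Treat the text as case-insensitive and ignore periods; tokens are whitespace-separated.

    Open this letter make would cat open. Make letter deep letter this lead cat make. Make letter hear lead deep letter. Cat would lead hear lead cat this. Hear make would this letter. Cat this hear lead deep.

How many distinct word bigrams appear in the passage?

38 tokens → 37 bigram windows in total.
Repeated bigrams (each contributes count−1 duplicates):
  hear lead: 3
  cat this: 2
  deep letter: 2
  lead cat: 2
  lead deep: 2
  letter cat: 2
  make letter: 2
  make would: 2
  … (2 more repeated)
11 duplicate windows → 37 − 11 = 26 distinct.

26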